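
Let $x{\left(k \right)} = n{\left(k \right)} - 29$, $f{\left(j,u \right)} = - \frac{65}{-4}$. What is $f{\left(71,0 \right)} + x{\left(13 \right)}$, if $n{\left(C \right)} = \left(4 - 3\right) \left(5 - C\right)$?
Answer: $- \frac{83}{4} \approx -20.75$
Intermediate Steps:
$f{\left(j,u \right)} = \frac{65}{4}$ ($f{\left(j,u \right)} = \left(-65\right) \left(- \frac{1}{4}\right) = \frac{65}{4}$)
$n{\left(C \right)} = 5 - C$ ($n{\left(C \right)} = 1 \left(5 - C\right) = 5 - C$)
$x{\left(k \right)} = -24 - k$ ($x{\left(k \right)} = \left(5 - k\right) - 29 = -24 - k$)
$f{\left(71,0 \right)} + x{\left(13 \right)} = \frac{65}{4} - 37 = - \frac{83}{4}$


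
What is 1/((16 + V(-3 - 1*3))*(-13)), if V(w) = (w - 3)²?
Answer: -1/1261 ≈ -0.00079302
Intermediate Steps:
V(w) = (-3 + w)²
1/((16 + V(-3 - 1*3))*(-13)) = 1/((16 + (-3 + (-3 - 1*3))²)*(-13)) = 1/((16 + (-3 + (-3 - 3))²)*(-13)) = 1/((16 + (-3 - 6)²)*(-13)) = 1/((16 + (-9)²)*(-13)) = 1/((16 + 81)*(-13)) = 1/(97*(-13)) = 1/(-1261) = -1/1261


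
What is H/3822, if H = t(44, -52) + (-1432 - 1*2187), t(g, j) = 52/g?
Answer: -19898/21021 ≈ -0.94658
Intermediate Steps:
H = -39796/11 (H = 52/44 + (-1432 - 1*2187) = 52*(1/44) + (-1432 - 2187) = 13/11 - 3619 = -39796/11 ≈ -3617.8)
H/3822 = -39796/11/3822 = -39796/11*1/3822 = -19898/21021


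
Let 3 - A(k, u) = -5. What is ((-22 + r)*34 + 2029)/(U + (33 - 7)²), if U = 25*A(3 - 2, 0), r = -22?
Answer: 533/876 ≈ 0.60845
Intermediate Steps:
A(k, u) = 8 (A(k, u) = 3 - 1*(-5) = 3 + 5 = 8)
U = 200 (U = 25*8 = 200)
((-22 + r)*34 + 2029)/(U + (33 - 7)²) = ((-22 - 22)*34 + 2029)/(200 + (33 - 7)²) = (-44*34 + 2029)/(200 + 26²) = (-1496 + 2029)/(200 + 676) = 533/876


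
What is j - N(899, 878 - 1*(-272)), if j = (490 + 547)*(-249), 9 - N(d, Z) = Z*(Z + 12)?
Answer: 1078078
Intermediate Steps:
N(d, Z) = 9 - Z*(12 + Z) (N(d, Z) = 9 - Z*(Z + 12) = 9 - Z*(12 + Z))
j = -258213 (j = 1037*(-249) = -258213)
j - N(899, 878 - 1*(-272)) = -258213 - (9 - (878 - 1*(-272))² - 12*(878 - 1*(-272))) = -258213 - (9 - (878 + 272)² - 12*(878 + 272)) = -258213 - (9 - 1*1150² - 12*1150) = -258213 - (9 - 1*1322500 - 13800) = -258213 - (9 - 1322500 - 13800) = -258213 - 1*(-1336291) = -258213 + 1336291 = 1078078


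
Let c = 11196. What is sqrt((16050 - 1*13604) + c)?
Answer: sqrt(13642) ≈ 116.80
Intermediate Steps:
sqrt((16050 - 1*13604) + c) = sqrt((16050 - 1*13604) + 11196) = sqrt((16050 - 13604) + 11196) = sqrt(2446 + 11196) = sqrt(13642)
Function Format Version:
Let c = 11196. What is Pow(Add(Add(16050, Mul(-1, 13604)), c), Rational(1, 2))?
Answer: Pow(13642, Rational(1, 2)) ≈ 116.80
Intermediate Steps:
Pow(Add(Add(16050, Mul(-1, 13604)), c), Rational(1, 2)) = Pow(Add(Add(16050, Mul(-1, 13604)), 11196), Rational(1, 2)) = Pow(Add(Add(16050, -13604), 11196), Rational(1, 2)) = Pow(Add(2446, 11196), Rational(1, 2)) = Pow(13642, Rational(1, 2))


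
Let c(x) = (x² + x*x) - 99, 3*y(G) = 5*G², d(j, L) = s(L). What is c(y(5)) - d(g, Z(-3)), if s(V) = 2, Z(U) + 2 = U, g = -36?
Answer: 30341/9 ≈ 3371.2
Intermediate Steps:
Z(U) = -2 + U
d(j, L) = 2
y(G) = 5*G²/3 (y(G) = (5*G²)/3 = 5*G²/3)
c(x) = -99 + 2*x² (c(x) = (x² + x²) - 99 = 2*x² - 99 = -99 + 2*x²)
c(y(5)) - d(g, Z(-3)) = (-99 + 2*((5/3)*5²)²) - 1*2 = (-99 + 2*((5/3)*25)²) - 2 = (-99 + 2*(125/3)²) - 2 = (-99 + 2*(15625/9)) - 2 = (-99 + 31250/9) - 2 = 30359/9 - 2 = 30341/9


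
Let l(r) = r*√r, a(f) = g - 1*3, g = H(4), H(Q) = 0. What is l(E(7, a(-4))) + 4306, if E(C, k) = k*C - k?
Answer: 4306 - 54*I*√2 ≈ 4306.0 - 76.368*I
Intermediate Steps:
g = 0
a(f) = -3 (a(f) = 0 - 1*3 = 0 - 3 = -3)
E(C, k) = -k + C*k (E(C, k) = C*k - k = -k + C*k)
l(r) = r^(3/2)
l(E(7, a(-4))) + 4306 = (-3*(-1 + 7))^(3/2) + 4306 = (-3*6)^(3/2) + 4306 = (-18)^(3/2) + 4306 = -54*I*√2 + 4306 = 4306 - 54*I*√2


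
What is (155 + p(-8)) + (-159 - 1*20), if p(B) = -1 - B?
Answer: -17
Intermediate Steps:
(155 + p(-8)) + (-159 - 1*20) = (155 + (-1 - 1*(-8))) + (-159 - 1*20) = (155 + (-1 + 8)) + (-159 - 20) = (155 + 7) - 179 = 162 - 179 = -17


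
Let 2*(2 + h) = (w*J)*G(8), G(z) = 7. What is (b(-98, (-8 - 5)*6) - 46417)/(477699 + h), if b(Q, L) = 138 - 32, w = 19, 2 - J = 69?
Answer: -92622/946483 ≈ -0.097859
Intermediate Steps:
J = -67 (J = 2 - 1*69 = 2 - 69 = -67)
b(Q, L) = 106
h = -8915/2 (h = -2 + ((19*(-67))*7)/2 = -2 + (-1273*7)/2 = -2 + (½)*(-8911) = -2 - 8911/2 = -8915/2 ≈ -4457.5)
(b(-98, (-8 - 5)*6) - 46417)/(477699 + h) = (106 - 46417)/(477699 - 8915/2) = -46311/946483/2 = -46311*2/946483 = -92622/946483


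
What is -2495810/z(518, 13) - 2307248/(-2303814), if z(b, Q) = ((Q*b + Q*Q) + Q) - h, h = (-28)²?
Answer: -159325943739/392416318 ≈ -406.01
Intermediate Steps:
h = 784
z(b, Q) = -784 + Q + Q² + Q*b (z(b, Q) = ((Q*b + Q*Q) + Q) - 1*784 = ((Q*b + Q²) + Q) - 784 = ((Q² + Q*b) + Q) - 784 = (Q + Q² + Q*b) - 784 = -784 + Q + Q² + Q*b)
-2495810/z(518, 13) - 2307248/(-2303814) = -2495810/(-784 + 13 + 13² + 13*518) - 2307248/(-2303814) = -2495810/(-784 + 13 + 169 + 6734) - 2307248*(-1/2303814) = -2495810/6132 + 1153624/1151907 = -2495810*1/6132 + 1153624/1151907 = -1247905/3066 + 1153624/1151907 = -159325943739/392416318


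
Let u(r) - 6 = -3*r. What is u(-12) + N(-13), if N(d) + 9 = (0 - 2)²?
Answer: 37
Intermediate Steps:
N(d) = -5 (N(d) = -9 + (0 - 2)² = -9 + (-2)² = -9 + 4 = -5)
u(r) = 6 - 3*r
u(-12) + N(-13) = (6 - 3*(-12)) - 5 = (6 + 36) - 5 = 42 - 5 = 37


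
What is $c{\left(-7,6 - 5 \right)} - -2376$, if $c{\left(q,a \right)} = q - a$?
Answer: $2368$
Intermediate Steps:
$c{\left(-7,6 - 5 \right)} - -2376 = \left(-7 - \left(6 - 5\right)\right) - -2376 = \left(-7 - 1\right) + 2376 = -8 + 2376 = 2368$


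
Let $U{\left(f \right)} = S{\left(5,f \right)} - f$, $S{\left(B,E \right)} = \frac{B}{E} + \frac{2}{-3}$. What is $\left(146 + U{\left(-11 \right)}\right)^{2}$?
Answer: $\frac{26460736}{1089} \approx 24298.0$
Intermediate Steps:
$S{\left(B,E \right)} = - \frac{2}{3} + \frac{B}{E}$ ($S{\left(B,E \right)} = \frac{B}{E} + 2 \left(- \frac{1}{3}\right) = \frac{B}{E} - \frac{2}{3} = - \frac{2}{3} + \frac{B}{E}$)
$U{\left(f \right)} = - \frac{2}{3} - f + \frac{5}{f}$ ($U{\left(f \right)} = \left(- \frac{2}{3} + \frac{5}{f}\right) - f = - \frac{2}{3} - f + \frac{5}{f}$)
$\left(146 + U{\left(-11 \right)}\right)^{2} = \left(146 - \left(- \frac{31}{3} + \frac{5}{11}\right)\right)^{2} = \left(146 + \left(- \frac{2}{3} + 11 + 5 \left(- \frac{1}{11}\right)\right)\right)^{2} = \left(146 - - \frac{326}{33}\right)^{2} = \left(146 + \frac{326}{33}\right)^{2} = \left(\frac{5144}{33}\right)^{2} = \frac{26460736}{1089}$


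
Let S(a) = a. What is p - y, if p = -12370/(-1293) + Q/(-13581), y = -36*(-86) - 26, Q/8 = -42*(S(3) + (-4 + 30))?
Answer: -5969924372/1951137 ≈ -3059.7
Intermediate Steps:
Q = -9744 (Q = 8*(-42*(3 + (-4 + 30))) = 8*(-42*(3 + 26)) = 8*(-42*29) = 8*(-1218) = -9744)
y = 3070 (y = 3096 - 26 = 3070)
p = 20066218/1951137 (p = -12370/(-1293) - 9744/(-13581) = -12370*(-1/1293) - 9744*(-1/13581) = 12370/1293 + 3248/4527 = 20066218/1951137 ≈ 10.284)
p - y = 20066218/1951137 - 1*3070 = 20066218/1951137 - 3070 = -5969924372/1951137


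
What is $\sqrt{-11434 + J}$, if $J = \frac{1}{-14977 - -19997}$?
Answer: $\frac{3 i \sqrt{8003926905}}{2510} \approx 106.93 i$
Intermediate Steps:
$J = \frac{1}{5020}$ ($J = \frac{1}{-14977 + 19997} = \frac{1}{5020} \approx 0.0001992$)
$\sqrt{-11434 + J} = \sqrt{-11434 + \frac{1}{5020}} = \sqrt{- \frac{57398679}{5020}} = \frac{3 i \sqrt{8003926905}}{2510}$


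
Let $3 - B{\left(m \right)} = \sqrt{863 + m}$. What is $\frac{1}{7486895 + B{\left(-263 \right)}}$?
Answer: $\frac{3743449}{28026820830902} + \frac{5 \sqrt{6}}{28026820830902} \approx 1.3357 \cdot 10^{-7}$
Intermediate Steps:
$B{\left(m \right)} = 3 - \sqrt{863 + m}$
$\frac{1}{7486895 + B{\left(-263 \right)}} = \frac{1}{7486895 + \left(3 - \sqrt{863 - 263}\right)} = \frac{1}{7486895 + \left(3 - \sqrt{600}\right)} = \frac{1}{7486895 + \left(3 - 10 \sqrt{6}\right)} = \frac{1}{7486898 - 10 \sqrt{6}}$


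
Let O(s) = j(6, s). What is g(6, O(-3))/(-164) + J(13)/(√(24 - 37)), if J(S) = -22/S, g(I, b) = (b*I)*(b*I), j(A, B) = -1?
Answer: -9/41 + 22*I*√13/169 ≈ -0.21951 + 0.46936*I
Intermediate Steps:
O(s) = -1
g(I, b) = I²*b² (g(I, b) = (I*b)*(I*b) = I²*b²)
g(6, O(-3))/(-164) + J(13)/(√(24 - 37)) = (6²*(-1)²)/(-164) + (-22/13)/(√(24 - 37)) = (36*1)*(-1/164) + (-22*1/13)/(√(-13)) = 36*(-1/164) - 22*(-I*√13/13)/13 = -9/41 - (-22)*I*√13/169 = -9/41 + 22*I*√13/169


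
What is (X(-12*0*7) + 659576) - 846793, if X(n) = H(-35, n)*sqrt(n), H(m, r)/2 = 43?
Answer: -187217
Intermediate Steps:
H(m, r) = 86 (H(m, r) = 2*43 = 86)
X(n) = 86*sqrt(n)
(X(-12*0*7) + 659576) - 846793 = (86*sqrt(-12*0*7) + 659576) - 846793 = (86*sqrt(0*7) + 659576) - 846793 = (86*sqrt(0) + 659576) - 846793 = (86*0 + 659576) - 846793 = (0 + 659576) - 846793 = 659576 - 846793 = -187217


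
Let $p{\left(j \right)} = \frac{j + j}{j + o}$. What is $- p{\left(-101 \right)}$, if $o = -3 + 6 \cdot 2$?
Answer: $- \frac{101}{46} \approx -2.1957$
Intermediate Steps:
$o = 9$ ($o = -3 + 12 = 9$)
$p{\left(j \right)} = \frac{2 j}{9 + j}$ ($p{\left(j \right)} = \frac{j + j}{j + 9} = \frac{2 j}{9 + j}$)
$- p{\left(-101 \right)} = - \frac{2 \left(-101\right)}{9 - 101} = - \frac{2 \left(-101\right)}{-92} = - \frac{2 \left(-101\right) \left(-1\right)}{92} = \left(-1\right) \frac{101}{46} = - \frac{101}{46}$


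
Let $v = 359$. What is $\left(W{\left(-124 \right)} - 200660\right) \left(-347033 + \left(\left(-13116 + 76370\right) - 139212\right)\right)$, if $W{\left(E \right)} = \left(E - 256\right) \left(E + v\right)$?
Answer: $122650470360$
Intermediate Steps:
$W{\left(E \right)} = \left(-256 + E\right) \left(359 + E\right)$ ($W{\left(E \right)} = \left(E - 256\right) \left(E + 359\right) = \left(-256 + E\right) \left(359 + E\right)$)
$\left(W{\left(-124 \right)} - 200660\right) \left(-347033 + \left(\left(-13116 + 76370\right) - 139212\right)\right) = \left(\left(-91904 + \left(-124\right)^{2} + 103 \left(-124\right)\right) - 200660\right) \left(-347033 + \left(\left(-13116 + 76370\right) - 139212\right)\right) = \left(\left(-91904 + 15376 - 12772\right) - 200660\right) \left(-347033 + \left(63254 - 139212\right)\right) = \left(-89300 - 200660\right) \left(-347033 - 75958\right) = \left(-289960\right) \left(-422991\right) = 122650470360$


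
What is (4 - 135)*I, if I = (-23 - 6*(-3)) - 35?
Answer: 5240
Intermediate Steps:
I = -40 (I = (-23 + 18) - 35 = -5 - 35 = -40)
(4 - 135)*I = (4 - 135)*(-40) = -131*(-40) = 5240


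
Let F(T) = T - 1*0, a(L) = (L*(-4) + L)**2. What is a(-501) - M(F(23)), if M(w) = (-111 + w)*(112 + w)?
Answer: 2270889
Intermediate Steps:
a(L) = 9*L**2 (a(L) = (-4*L + L)**2 = (-3*L)**2 = 9*L**2)
F(T) = T (F(T) = T + 0 = T)
a(-501) - M(F(23)) = 9*(-501)**2 - (-12432 + 23 + 23**2) = 9*251001 - (-12432 + 23 + 529) = 2259009 - 1*(-11880) = 2259009 + 11880 = 2270889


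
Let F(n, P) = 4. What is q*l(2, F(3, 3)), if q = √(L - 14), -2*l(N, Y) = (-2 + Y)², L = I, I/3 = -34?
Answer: -4*I*√29 ≈ -21.541*I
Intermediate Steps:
I = -102 (I = 3*(-34) = -102)
L = -102
l(N, Y) = -(-2 + Y)²/2
q = 2*I*√29 (q = √(-102 - 14) = √(-116) = 2*I*√29 ≈ 10.77*I)
q*l(2, F(3, 3)) = (2*I*√29)*(-(-2 + 4)²/2) = (2*I*√29)*(-½*2²) = (2*I*√29)*(-½*4) = (2*I*√29)*(-2) = -4*I*√29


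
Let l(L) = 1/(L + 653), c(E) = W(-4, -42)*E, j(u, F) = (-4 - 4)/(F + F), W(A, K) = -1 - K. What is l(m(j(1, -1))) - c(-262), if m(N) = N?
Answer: 7057495/657 ≈ 10742.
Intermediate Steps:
j(u, F) = -4/F (j(u, F) = -8*1/(2*F) = -4/F)
c(E) = 41*E (c(E) = (-1 - 1*(-42))*E = (-1 + 42)*E = 41*E)
l(L) = 1/(653 + L)
l(m(j(1, -1))) - c(-262) = 1/(653 - 4/(-1)) - 41*(-262) = 1/(653 - 4*(-1)) - 1*(-10742) = 1/(653 + 4) + 10742 = 1/657 + 10742 = 7057495/657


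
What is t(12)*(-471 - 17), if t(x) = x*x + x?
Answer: -76128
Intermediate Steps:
t(x) = x + x**2 (t(x) = x**2 + x = x + x**2)
t(12)*(-471 - 17) = (12*(1 + 12))*(-471 - 17) = (12*13)*(-488) = 156*(-488) = -76128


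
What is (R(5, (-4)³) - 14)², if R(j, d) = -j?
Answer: 361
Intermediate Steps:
(R(5, (-4)³) - 14)² = (-1*5 - 14)² = (-5 - 14)² = (-19)² = 361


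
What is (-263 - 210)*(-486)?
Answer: 229878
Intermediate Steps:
(-263 - 210)*(-486) = -473*(-486) = 229878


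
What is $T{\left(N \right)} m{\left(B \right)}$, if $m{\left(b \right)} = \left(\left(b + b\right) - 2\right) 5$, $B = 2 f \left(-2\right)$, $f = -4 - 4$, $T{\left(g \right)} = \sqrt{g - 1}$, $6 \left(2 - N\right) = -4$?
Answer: $\frac{310 \sqrt{15}}{3} \approx 400.21$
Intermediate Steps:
$N = \frac{8}{3}$ ($N = 2 - - \frac{2}{3} = 2 + \frac{2}{3} = \frac{8}{3} \approx 2.6667$)
$T{\left(g \right)} = \sqrt{-1 + g}$
$f = -8$
$B = 32$ ($B = 2 \left(-8\right) \left(-2\right) = \left(-16\right) \left(-2\right) = 32$)
$m{\left(b \right)} = -10 + 10 b$ ($m{\left(b \right)} = \left(2 b - 2\right) 5 = \left(-2 + 2 b\right) 5 = -10 + 10 b$)
$T{\left(N \right)} m{\left(B \right)} = \sqrt{-1 + \frac{8}{3}} \left(-10 + 10 \cdot 32\right) = \sqrt{\frac{5}{3}} \left(-10 + 320\right) = \frac{\sqrt{15}}{3} \cdot 310 = \frac{310 \sqrt{15}}{3}$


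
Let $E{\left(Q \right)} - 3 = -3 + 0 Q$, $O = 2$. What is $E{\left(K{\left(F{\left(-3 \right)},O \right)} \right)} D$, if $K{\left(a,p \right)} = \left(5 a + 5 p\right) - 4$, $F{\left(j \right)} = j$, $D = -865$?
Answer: $0$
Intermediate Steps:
$K{\left(a,p \right)} = -4 + 5 a + 5 p$
$E{\left(Q \right)} = 0$ ($E{\left(Q \right)} = 3 - \left(3 + 0 Q\right) = 3 + \left(-3 + 0\right) = 3 - 3 = 0$)
$E{\left(K{\left(F{\left(-3 \right)},O \right)} \right)} D = 0 \left(-865\right) = 0$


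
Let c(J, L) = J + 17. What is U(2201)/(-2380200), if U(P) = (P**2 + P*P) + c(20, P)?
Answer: -3229613/793400 ≈ -4.0706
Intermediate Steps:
c(J, L) = 17 + J
U(P) = 37 + 2*P**2 (U(P) = (P**2 + P*P) + (17 + 20) = (P**2 + P**2) + 37 = 2*P**2 + 37 = 37 + 2*P**2)
U(2201)/(-2380200) = (37 + 2*2201**2)/(-2380200) = (37 + 2*4844401)*(-1/2380200) = (37 + 9688802)*(-1/2380200) = 9688839*(-1/2380200) = -3229613/793400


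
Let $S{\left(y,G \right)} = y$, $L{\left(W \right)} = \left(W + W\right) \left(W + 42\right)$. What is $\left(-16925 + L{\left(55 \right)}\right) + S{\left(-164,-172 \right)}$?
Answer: $-6419$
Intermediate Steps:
$L{\left(W \right)} = 2 W \left(42 + W\right)$
$\left(-16925 + L{\left(55 \right)}\right) + S{\left(-164,-172 \right)} = \left(-16925 + 2 \cdot 55 \left(42 + 55\right)\right) - 164 = \left(-16925 + 2 \cdot 55 \cdot 97\right) - 164 = \left(-16925 + 10670\right) - 164 = -6255 - 164 = -6419$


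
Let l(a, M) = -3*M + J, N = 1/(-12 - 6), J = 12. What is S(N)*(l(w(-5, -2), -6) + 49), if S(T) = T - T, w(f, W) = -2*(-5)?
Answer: 0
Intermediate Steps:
N = -1/18 (N = 1/(-18) = -1/18 ≈ -0.055556)
w(f, W) = 10
l(a, M) = 12 - 3*M (l(a, M) = -3*M + 12 = 12 - 3*M)
S(T) = 0
S(N)*(l(w(-5, -2), -6) + 49) = 0*((12 - 3*(-6)) + 49) = 0*((12 + 18) + 49) = 0*(30 + 49) = 0*79 = 0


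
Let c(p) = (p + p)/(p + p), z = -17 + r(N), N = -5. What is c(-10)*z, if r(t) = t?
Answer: -22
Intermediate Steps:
z = -22 (z = -17 - 5 = -22)
c(p) = 1 (c(p) = (2*p)/((2*p)) = (2*p)*(1/(2*p)) = 1)
c(-10)*z = 1*(-22) = -22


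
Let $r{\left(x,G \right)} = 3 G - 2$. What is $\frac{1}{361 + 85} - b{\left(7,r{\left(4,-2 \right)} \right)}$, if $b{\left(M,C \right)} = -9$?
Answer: $\frac{4015}{446} \approx 9.0022$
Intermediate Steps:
$r{\left(x,G \right)} = -2 + 3 G$
$\frac{1}{361 + 85} - b{\left(7,r{\left(4,-2 \right)} \right)} = \frac{1}{361 + 85} - -9 = \frac{1}{446} + 9 = \frac{4015}{446}$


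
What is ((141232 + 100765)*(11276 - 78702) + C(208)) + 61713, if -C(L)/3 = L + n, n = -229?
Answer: -16316827946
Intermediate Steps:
C(L) = 687 - 3*L (C(L) = -3*(L - 229) = -3*(-229 + L) = 687 - 3*L)
((141232 + 100765)*(11276 - 78702) + C(208)) + 61713 = ((141232 + 100765)*(11276 - 78702) + (687 - 3*208)) + 61713 = (241997*(-67426) + (687 - 624)) + 61713 = (-16316889722 + 63) + 61713 = -16316889659 + 61713 = -16316827946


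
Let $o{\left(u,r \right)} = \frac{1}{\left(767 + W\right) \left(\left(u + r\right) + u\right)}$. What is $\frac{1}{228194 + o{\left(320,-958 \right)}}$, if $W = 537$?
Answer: $\frac{414672}{94625662367} \approx 4.3822 \cdot 10^{-6}$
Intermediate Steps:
$o{\left(u,r \right)} = \frac{1}{1304 \left(r + 2 u\right)}$ ($o{\left(u,r \right)} = \frac{1}{\left(767 + 537\right) \left(\left(u + r\right) + u\right)} = \frac{1}{1304 \left(\left(r + u\right) + u\right)} = \frac{1}{1304 \left(r + 2 u\right)}$)
$\frac{1}{228194 + o{\left(320,-958 \right)}} = \frac{1}{228194 + \frac{1}{1304 \left(-958 + 2 \cdot 320\right)}} = \frac{1}{228194 + \frac{1}{1304 \left(-958 + 640\right)}} = \frac{1}{228194 + \frac{1}{1304 \left(-318\right)}} = \frac{1}{228194 + \frac{1}{1304} \left(- \frac{1}{318}\right)} = \frac{1}{228194 - \frac{1}{414672}} = \frac{1}{\frac{94625662367}{414672}} = \frac{414672}{94625662367}$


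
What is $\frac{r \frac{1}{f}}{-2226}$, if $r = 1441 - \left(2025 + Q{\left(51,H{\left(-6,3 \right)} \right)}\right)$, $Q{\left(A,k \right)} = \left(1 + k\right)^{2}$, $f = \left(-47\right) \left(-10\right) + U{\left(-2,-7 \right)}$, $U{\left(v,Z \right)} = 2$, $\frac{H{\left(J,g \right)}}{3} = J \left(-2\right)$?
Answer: $\frac{93}{50032} \approx 0.0018588$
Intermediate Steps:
$H{\left(J,g \right)} = - 6 J$ ($H{\left(J,g \right)} = 3 J \left(-2\right) = 3 \left(- 2 J\right) = - 6 J$)
$f = 472$ ($f = \left(-47\right) \left(-10\right) + 2 = 470 + 2 = 472$)
$r = -1953$ ($r = 1441 - \left(2025 + \left(1 - -36\right)^{2}\right) = 1441 - \left(2025 + \left(1 + 36\right)^{2}\right) = 1441 - 3394 = -1953$)
$\frac{r \frac{1}{f}}{-2226} = \frac{\left(-1953\right) \frac{1}{472}}{-2226} = \left(-1953\right) \frac{1}{472} \left(- \frac{1}{2226}\right) = \left(- \frac{1953}{472}\right) \left(- \frac{1}{2226}\right) = \frac{93}{50032}$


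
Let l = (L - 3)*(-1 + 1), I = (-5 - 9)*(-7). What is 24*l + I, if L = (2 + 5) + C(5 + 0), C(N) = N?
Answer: 98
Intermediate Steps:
L = 12 (L = (2 + 5) + (5 + 0) = 7 + 5 = 12)
I = 98 (I = -14*(-7) = 98)
l = 0 (l = (12 - 3)*(-1 + 1) = 9*0 = 0)
24*l + I = 24*0 + 98 = 0 + 98 = 98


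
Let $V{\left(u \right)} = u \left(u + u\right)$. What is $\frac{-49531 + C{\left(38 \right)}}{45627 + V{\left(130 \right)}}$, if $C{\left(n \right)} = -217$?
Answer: $- \frac{49748}{79427} \approx -0.62634$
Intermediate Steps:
$V{\left(u \right)} = 2 u^{2}$ ($V{\left(u \right)} = u 2 u = 2 u^{2}$)
$\frac{-49531 + C{\left(38 \right)}}{45627 + V{\left(130 \right)}} = \frac{-49531 - 217}{45627 + 2 \cdot 130^{2}} = - \frac{49748}{45627 + 2 \cdot 16900} = - \frac{49748}{45627 + 33800} = - \frac{49748}{79427}$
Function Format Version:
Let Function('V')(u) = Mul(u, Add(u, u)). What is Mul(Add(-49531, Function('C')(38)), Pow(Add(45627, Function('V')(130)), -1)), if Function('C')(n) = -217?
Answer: Rational(-49748, 79427) ≈ -0.62634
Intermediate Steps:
Function('V')(u) = Mul(2, Pow(u, 2)) (Function('V')(u) = Mul(u, Mul(2, u)) = Mul(2, Pow(u, 2)))
Mul(Add(-49531, Function('C')(38)), Pow(Add(45627, Function('V')(130)), -1)) = Mul(Add(-49531, -217), Pow(Add(45627, Mul(2, Pow(130, 2))), -1)) = Mul(-49748, Pow(Add(45627, Mul(2, 16900)), -1)) = Mul(-49748, Pow(Add(45627, 33800), -1)) = Mul(-49748, Pow(79427, -1)) = Mul(-49748, Rational(1, 79427)) = Rational(-49748, 79427)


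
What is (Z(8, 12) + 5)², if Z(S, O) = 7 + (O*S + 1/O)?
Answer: 1682209/144 ≈ 11682.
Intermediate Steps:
Z(S, O) = 7 + 1/O + O*S (Z(S, O) = 7 + (1/O + O*S) = 7 + 1/O + O*S)
(Z(8, 12) + 5)² = ((7 + 1/12 + 12*8) + 5)² = ((7 + 1/12 + 96) + 5)² = (1237/12 + 5)² = (1297/12)² = 1682209/144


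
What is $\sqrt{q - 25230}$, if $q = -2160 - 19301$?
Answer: $i \sqrt{46691} \approx 216.08 i$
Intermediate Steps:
$q = -21461$ ($q = -2160 - 19301 = -21461$)
$\sqrt{q - 25230} = \sqrt{-21461 - 25230} = \sqrt{-46691} = i \sqrt{46691}$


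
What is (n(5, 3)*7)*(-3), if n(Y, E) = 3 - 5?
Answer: 42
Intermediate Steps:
n(Y, E) = -2
(n(5, 3)*7)*(-3) = -2*7*(-3) = -14*(-3) = 42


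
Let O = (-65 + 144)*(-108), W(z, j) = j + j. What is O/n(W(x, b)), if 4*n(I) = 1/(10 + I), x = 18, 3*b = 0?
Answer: -341280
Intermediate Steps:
b = 0 (b = (⅓)*0 = 0)
W(z, j) = 2*j
O = -8532 (O = 79*(-108) = -8532)
n(I) = 1/(4*(10 + I))
O/n(W(x, b)) = -8532/(1/(4*(10 + 2*0))) = -8532/(1/(4*(10 + 0))) = -8532/((¼)/10) = -8532/((¼)*(⅒)) = -8532/1/40 = -8532*40 = -341280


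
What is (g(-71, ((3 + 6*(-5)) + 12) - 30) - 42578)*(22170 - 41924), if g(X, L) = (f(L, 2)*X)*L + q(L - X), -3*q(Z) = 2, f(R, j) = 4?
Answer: 1765928584/3 ≈ 5.8864e+8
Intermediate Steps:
q(Z) = -⅔ (q(Z) = -⅓*2 = -⅔)
g(X, L) = -⅔ + 4*L*X (g(X, L) = (4*X)*L - ⅔ = 4*L*X - ⅔ = -⅔ + 4*L*X)
(g(-71, ((3 + 6*(-5)) + 12) - 30) - 42578)*(22170 - 41924) = ((-⅔ + 4*(((3 + 6*(-5)) + 12) - 30)*(-71)) - 42578)*(22170 - 41924) = ((-⅔ + 4*(((3 - 30) + 12) - 30)*(-71)) - 42578)*(-19754) = ((-⅔ + 4*((-27 + 12) - 30)*(-71)) - 42578)*(-19754) = ((-⅔ + 4*(-15 - 30)*(-71)) - 42578)*(-19754) = ((-⅔ + 4*(-45)*(-71)) - 42578)*(-19754) = ((-⅔ + 12780) - 42578)*(-19754) = (38338/3 - 42578)*(-19754) = -89396/3*(-19754) = 1765928584/3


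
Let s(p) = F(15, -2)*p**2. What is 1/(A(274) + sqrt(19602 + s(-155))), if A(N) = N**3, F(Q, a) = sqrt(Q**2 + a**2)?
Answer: 1/(20570824 + sqrt(19602 + 24025*sqrt(229))) ≈ 4.8611e-8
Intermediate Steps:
s(p) = sqrt(229)*p**2 (s(p) = sqrt(15**2 + (-2)**2)*p**2 = sqrt(225 + 4)*p**2 = sqrt(229)*p**2)
1/(A(274) + sqrt(19602 + s(-155))) = 1/(274**3 + sqrt(19602 + sqrt(229)*(-155)**2)) = 1/(20570824 + sqrt(19602 + sqrt(229)*24025)) = 1/(20570824 + sqrt(19602 + 24025*sqrt(229)))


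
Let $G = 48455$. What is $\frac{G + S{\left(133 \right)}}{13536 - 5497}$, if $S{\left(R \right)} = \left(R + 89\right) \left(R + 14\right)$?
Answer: $\frac{81089}{8039} \approx 10.087$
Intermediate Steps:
$S{\left(R \right)} = \left(14 + R\right) \left(89 + R\right)$ ($S{\left(R \right)} = \left(89 + R\right) \left(14 + R\right) = \left(14 + R\right) \left(89 + R\right)$)
$\frac{G + S{\left(133 \right)}}{13536 - 5497} = \frac{48455 + \left(1246 + 133^{2} + 103 \cdot 133\right)}{13536 - 5497} = \frac{48455 + \left(1246 + 17689 + 13699\right)}{8039} = \left(48455 + 32634\right) \frac{1}{8039} = 81089 \cdot \frac{1}{8039} = \frac{81089}{8039}$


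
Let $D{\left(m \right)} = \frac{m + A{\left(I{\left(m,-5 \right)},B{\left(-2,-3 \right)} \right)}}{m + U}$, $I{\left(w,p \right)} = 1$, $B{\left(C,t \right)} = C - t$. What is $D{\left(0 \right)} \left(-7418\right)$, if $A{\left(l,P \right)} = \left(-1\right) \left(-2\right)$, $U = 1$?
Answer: $-14836$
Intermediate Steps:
$A{\left(l,P \right)} = 2$
$D{\left(m \right)} = \frac{2 + m}{1 + m}$ ($D{\left(m \right)} = \frac{m + 2}{m + 1} = \frac{2 + m}{1 + m}$)
$D{\left(0 \right)} \left(-7418\right) = \frac{2 + 0}{1 + 0} \left(-7418\right) = 1^{-1} \cdot 2 \left(-7418\right) = 1 \cdot 2 \left(-7418\right) = 2 \left(-7418\right) = -14836$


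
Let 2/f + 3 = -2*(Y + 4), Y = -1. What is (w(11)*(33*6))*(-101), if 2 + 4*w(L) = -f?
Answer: 8888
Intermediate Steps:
f = -2/9 (f = 2/(-3 - 2*(-1 + 4)) = 2/(-3 - 2*3) = 2/(-3 - 6) = 2/(-9) = 2*(-⅑) = -2/9 ≈ -0.22222)
w(L) = -4/9 (w(L) = -½ + (-1*(-2/9))/4 = -½ + (¼)*(2/9) = -½ + 1/18 = -4/9)
(w(11)*(33*6))*(-101) = -44*6/3*(-101) = -4/9*198*(-101) = -88*(-101) = 8888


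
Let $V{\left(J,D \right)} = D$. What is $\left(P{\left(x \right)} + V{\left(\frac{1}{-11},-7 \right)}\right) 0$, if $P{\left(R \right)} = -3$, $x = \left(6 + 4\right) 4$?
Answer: $0$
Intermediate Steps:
$x = 40$ ($x = 10 \cdot 4 = 40$)
$\left(P{\left(x \right)} + V{\left(\frac{1}{-11},-7 \right)}\right) 0 = \left(-3 - 7\right) 0 = \left(-10\right) 0 = 0$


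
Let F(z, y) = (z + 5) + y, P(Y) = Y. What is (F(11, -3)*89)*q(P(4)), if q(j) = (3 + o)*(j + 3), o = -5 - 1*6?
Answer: -64792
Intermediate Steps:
o = -11 (o = -5 - 6 = -11)
q(j) = -24 - 8*j (q(j) = (3 - 11)*(j + 3) = -8*(3 + j) = -24 - 8*j)
F(z, y) = 5 + y + z (F(z, y) = (5 + z) + y = 5 + y + z)
(F(11, -3)*89)*q(P(4)) = ((5 - 3 + 11)*89)*(-24 - 8*4) = (13*89)*(-24 - 32) = 1157*(-56) = -64792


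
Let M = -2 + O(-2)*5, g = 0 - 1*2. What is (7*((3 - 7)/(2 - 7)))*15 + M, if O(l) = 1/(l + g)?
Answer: 323/4 ≈ 80.750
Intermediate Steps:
g = -2 (g = 0 - 2 = -2)
O(l) = 1/(-2 + l) (O(l) = 1/(l - 2) = 1/(-2 + l))
M = -13/4 (M = -2 + 5/(-2 - 2) = -2 + 5/(-4) = -2 - 1/4*5 = -2 - 5/4 = -13/4 ≈ -3.2500)
(7*((3 - 7)/(2 - 7)))*15 + M = (7*((3 - 7)/(2 - 7)))*15 - 13/4 = (7*(-4/(-5)))*15 - 13/4 = (7*(-4*(-1/5)))*15 - 13/4 = (7*(4/5))*15 - 13/4 = (28/5)*15 - 13/4 = 84 - 13/4 = 323/4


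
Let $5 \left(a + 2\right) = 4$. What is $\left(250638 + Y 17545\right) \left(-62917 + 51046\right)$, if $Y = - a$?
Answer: $-3225255732$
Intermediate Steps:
$a = - \frac{6}{5}$ ($a = -2 + \frac{1}{5} \cdot 4 = -2 + \frac{4}{5} = - \frac{6}{5} \approx -1.2$)
$Y = \frac{6}{5}$ ($Y = \left(-1\right) \left(- \frac{6}{5}\right) = \frac{6}{5} \approx 1.2$)
$\left(250638 + Y 17545\right) \left(-62917 + 51046\right) = \left(250638 + \frac{6}{5} \cdot 17545\right) \left(-62917 + 51046\right) = \left(250638 + 21054\right) \left(-11871\right) = 271692 \left(-11871\right) = -3225255732$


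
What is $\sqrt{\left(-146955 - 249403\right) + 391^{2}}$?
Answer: $3 i \sqrt{27053} \approx 493.43 i$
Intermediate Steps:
$\sqrt{\left(-146955 - 249403\right) + 391^{2}} = \sqrt{-396358 + 152881} = \sqrt{-243477} = 3 i \sqrt{27053}$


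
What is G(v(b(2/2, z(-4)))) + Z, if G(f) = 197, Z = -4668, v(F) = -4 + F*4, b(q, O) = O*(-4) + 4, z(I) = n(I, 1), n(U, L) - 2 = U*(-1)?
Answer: -4471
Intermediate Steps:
n(U, L) = 2 - U (n(U, L) = 2 + U*(-1) = 2 - U)
z(I) = 2 - I
b(q, O) = 4 - 4*O (b(q, O) = -4*O + 4 = 4 - 4*O)
v(F) = -4 + 4*F
G(v(b(2/2, z(-4)))) + Z = 197 - 4668 = -4471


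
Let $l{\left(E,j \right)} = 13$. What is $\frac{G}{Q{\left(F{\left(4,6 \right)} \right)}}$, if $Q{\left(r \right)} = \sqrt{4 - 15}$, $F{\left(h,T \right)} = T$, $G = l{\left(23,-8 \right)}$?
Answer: $- \frac{13 i \sqrt{11}}{11} \approx - 3.9196 i$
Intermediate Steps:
$G = 13$
$Q{\left(r \right)} = i \sqrt{11}$ ($Q{\left(r \right)} = \sqrt{-11} = i \sqrt{11}$)
$\frac{G}{Q{\left(F{\left(4,6 \right)} \right)}} = \frac{13}{i \sqrt{11}} = 13 \left(- \frac{i \sqrt{11}}{11}\right) = - \frac{13 i \sqrt{11}}{11}$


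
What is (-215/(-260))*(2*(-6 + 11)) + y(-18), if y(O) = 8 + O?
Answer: -45/26 ≈ -1.7308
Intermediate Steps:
(-215/(-260))*(2*(-6 + 11)) + y(-18) = (-215/(-260))*(2*(-6 + 11)) + (8 - 18) = (-215*(-1/260))*(2*5) - 10 = (43/52)*10 - 10 = 215/26 - 10 = -45/26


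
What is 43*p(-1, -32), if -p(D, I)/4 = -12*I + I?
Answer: -60544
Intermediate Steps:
p(D, I) = 44*I (p(D, I) = -4*(-12*I + I) = -(-44)*I = 44*I)
43*p(-1, -32) = 43*(44*(-32)) = 43*(-1408) = -60544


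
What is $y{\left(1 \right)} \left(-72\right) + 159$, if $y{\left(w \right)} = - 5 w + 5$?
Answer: $159$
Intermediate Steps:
$y{\left(w \right)} = 5 - 5 w$
$y{\left(1 \right)} \left(-72\right) + 159 = \left(5 - 5\right) \left(-72\right) + 159 = 0 \left(-72\right) + 159 = 0 + 159 = 159$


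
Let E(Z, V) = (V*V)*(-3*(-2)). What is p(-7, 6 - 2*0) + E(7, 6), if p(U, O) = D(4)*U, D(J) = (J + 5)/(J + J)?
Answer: 1665/8 ≈ 208.13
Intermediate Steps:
E(Z, V) = 6*V² (E(Z, V) = V²*6 = 6*V²)
D(J) = (5 + J)/(2*J) (D(J) = (5 + J)/((2*J)) = (5 + J)*(1/(2*J)) = (5 + J)/(2*J))
p(U, O) = 9*U/8 (p(U, O) = ((½)*(5 + 4)/4)*U = ((½)*(¼)*9)*U = 9*U/8)
p(-7, 6 - 2*0) + E(7, 6) = (9/8)*(-7) + 6*6² = -63/8 + 6*36 = -63/8 + 216 = 1665/8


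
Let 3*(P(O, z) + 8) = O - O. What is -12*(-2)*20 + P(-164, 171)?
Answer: 472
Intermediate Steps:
P(O, z) = -8 (P(O, z) = -8 + (O - O)/3 = -8 + (⅓)*0 = -8 + 0 = -8)
-12*(-2)*20 + P(-164, 171) = -12*(-2)*20 - 8 = 24*20 - 8 = 480 - 8 = 472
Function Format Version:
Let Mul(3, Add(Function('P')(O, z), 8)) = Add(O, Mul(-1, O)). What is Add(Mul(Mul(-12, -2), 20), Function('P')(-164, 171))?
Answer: 472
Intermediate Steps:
Function('P')(O, z) = -8 (Function('P')(O, z) = Add(-8, Mul(Rational(1, 3), Add(O, Mul(-1, O)))) = Add(-8, Mul(Rational(1, 3), 0)) = Add(-8, 0) = -8)
Add(Mul(Mul(-12, -2), 20), Function('P')(-164, 171)) = Add(Mul(Mul(-12, -2), 20), -8) = Add(Mul(24, 20), -8) = Add(480, -8) = 472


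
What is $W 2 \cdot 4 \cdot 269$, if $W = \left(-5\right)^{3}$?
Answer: $-269000$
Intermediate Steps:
$W = -125$
$W 2 \cdot 4 \cdot 269 = \left(-125\right) 2 \cdot 4 \cdot 269 = \left(-250\right) 4 \cdot 269 = \left(-1000\right) 269 = -269000$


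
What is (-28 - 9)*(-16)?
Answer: 592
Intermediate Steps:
(-28 - 9)*(-16) = -37*(-16) = 592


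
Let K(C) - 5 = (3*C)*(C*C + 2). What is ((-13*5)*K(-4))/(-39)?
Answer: -1055/3 ≈ -351.67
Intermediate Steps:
K(C) = 5 + 3*C*(2 + C**2) (K(C) = 5 + (3*C)*(C*C + 2) = 5 + (3*C)*(C**2 + 2) = 5 + (3*C)*(2 + C**2) = 5 + 3*C*(2 + C**2))
((-13*5)*K(-4))/(-39) = ((-13*5)*(5 + 3*(-4)**3 + 6*(-4)))/(-39) = -65*(5 + 3*(-64) - 24)*(-1/39) = -65*(5 - 192 - 24)*(-1/39) = -65*(-211)*(-1/39) = 13715*(-1/39) = -1055/3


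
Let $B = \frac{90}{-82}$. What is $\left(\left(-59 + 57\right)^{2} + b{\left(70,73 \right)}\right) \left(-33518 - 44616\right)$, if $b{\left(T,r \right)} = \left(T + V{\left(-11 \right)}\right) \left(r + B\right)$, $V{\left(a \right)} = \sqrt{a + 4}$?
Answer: $- \frac{16136546216}{41} - \frac{230339032 i \sqrt{7}}{41} \approx -3.9357 \cdot 10^{8} - 1.4864 \cdot 10^{7} i$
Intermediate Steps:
$B = - \frac{45}{41}$ ($B = 90 \left(- \frac{1}{82}\right) = - \frac{45}{41} \approx -1.0976$)
$V{\left(a \right)} = \sqrt{4 + a}$
$b{\left(T,r \right)} = \left(- \frac{45}{41} + r\right) \left(T + i \sqrt{7}\right)$ ($b{\left(T,r \right)} = \left(T + \sqrt{4 - 11}\right) \left(r - \frac{45}{41}\right) = \left(T + \sqrt{-7}\right) \left(- \frac{45}{41} + r\right) = \left(T + i \sqrt{7}\right) \left(- \frac{45}{41} + r\right) = \left(- \frac{45}{41} + r\right) \left(T + i \sqrt{7}\right)$)
$\left(\left(-59 + 57\right)^{2} + b{\left(70,73 \right)}\right) \left(-33518 - 44616\right) = \left(\left(-59 + 57\right)^{2} + \left(\left(- \frac{45}{41}\right) 70 + 70 \cdot 73 - \frac{45 i \sqrt{7}}{41} + i 73 \sqrt{7}\right)\right) \left(-33518 - 44616\right) = \left(\left(-2\right)^{2} + \left(- \frac{3150}{41} + 5110 - \frac{45 i \sqrt{7}}{41} + 73 i \sqrt{7}\right)\right) \left(-78134\right) = \left(4 + \left(\frac{206360}{41} + \frac{2948 i \sqrt{7}}{41}\right)\right) \left(-78134\right) = \left(\frac{206524}{41} + \frac{2948 i \sqrt{7}}{41}\right) \left(-78134\right) = - \frac{16136546216}{41} - \frac{230339032 i \sqrt{7}}{41}$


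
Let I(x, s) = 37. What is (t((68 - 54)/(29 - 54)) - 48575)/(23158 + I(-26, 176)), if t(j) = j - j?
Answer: -9715/4639 ≈ -2.0942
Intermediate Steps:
t(j) = 0
(t((68 - 54)/(29 - 54)) - 48575)/(23158 + I(-26, 176)) = (0 - 48575)/(23158 + 37) = -48575/23195 = -48575*1/23195 = -9715/4639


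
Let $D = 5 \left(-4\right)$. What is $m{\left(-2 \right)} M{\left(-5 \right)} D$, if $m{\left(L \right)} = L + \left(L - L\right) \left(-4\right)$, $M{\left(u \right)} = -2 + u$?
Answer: $-280$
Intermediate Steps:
$D = -20$
$m{\left(L \right)} = L$ ($m{\left(L \right)} = L + 0 \left(-4\right) = L + 0 = L$)
$m{\left(-2 \right)} M{\left(-5 \right)} D = - 2 \left(-2 - 5\right) \left(-20\right) = \left(-2\right) \left(-7\right) \left(-20\right) = 14 \left(-20\right) = -280$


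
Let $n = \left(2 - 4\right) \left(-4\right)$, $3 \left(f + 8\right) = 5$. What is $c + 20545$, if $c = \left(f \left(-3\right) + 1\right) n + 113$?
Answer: $20818$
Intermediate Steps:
$f = - \frac{19}{3}$ ($f = -8 + \frac{1}{3} \cdot 5 = -8 + \frac{5}{3} = - \frac{19}{3} \approx -6.3333$)
$n = 8$ ($n = \left(-2\right) \left(-4\right) = 8$)
$c = 273$ ($c = \left(\left(- \frac{19}{3}\right) \left(-3\right) + 1\right) 8 + 113 = \left(19 + 1\right) 8 + 113 = 20 \cdot 8 + 113 = 160 + 113 = 273$)
$c + 20545 = 273 + 20545 = 20818$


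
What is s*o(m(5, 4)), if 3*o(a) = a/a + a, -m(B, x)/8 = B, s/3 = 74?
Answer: -2886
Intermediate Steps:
s = 222 (s = 3*74 = 222)
m(B, x) = -8*B
o(a) = 1/3 + a/3 (o(a) = (a/a + a)/3 = (1 + a)/3 = 1/3 + a/3)
s*o(m(5, 4)) = 222*(1/3 + (-8*5)/3) = 222*(1/3 + (1/3)*(-40)) = 222*(1/3 - 40/3) = 222*(-13) = -2886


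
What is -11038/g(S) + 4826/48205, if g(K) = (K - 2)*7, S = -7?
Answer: 532390828/3036915 ≈ 175.31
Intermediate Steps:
g(K) = -14 + 7*K (g(K) = (-2 + K)*7 = -14 + 7*K)
-11038/g(S) + 4826/48205 = -11038/(-14 + 7*(-7)) + 4826/48205 = -11038/(-14 - 49) + 4826*(1/48205) = -11038/(-63) + 4826/48205 = -11038*(-1/63) + 4826/48205 = 11038/63 + 4826/48205 = 532390828/3036915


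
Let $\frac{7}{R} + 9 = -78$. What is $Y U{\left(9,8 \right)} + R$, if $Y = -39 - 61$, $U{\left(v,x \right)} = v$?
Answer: $- \frac{78307}{87} \approx -900.08$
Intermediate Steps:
$R = - \frac{7}{87}$ ($R = \frac{7}{-9 - 78} = \frac{7}{-87} = 7 \left(- \frac{1}{87}\right) = - \frac{7}{87} \approx -0.08046$)
$Y = -100$ ($Y = -39 - 61 = -100$)
$Y U{\left(9,8 \right)} + R = \left(-100\right) 9 - \frac{7}{87} = -900 - \frac{7}{87} = - \frac{78307}{87}$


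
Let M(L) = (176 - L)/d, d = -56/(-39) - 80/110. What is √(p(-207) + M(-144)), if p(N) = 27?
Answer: √172767/19 ≈ 21.876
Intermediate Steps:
d = 304/429 (d = -56*(-1/39) - 80*1/110 = 56/39 - 8/11 = 304/429 ≈ 0.70862)
M(L) = 4719/19 - 429*L/304 (M(L) = (176 - L)/(304/429) = (176 - L)*(429/304) = 4719/19 - 429*L/304)
√(p(-207) + M(-144)) = √(27 + (4719/19 - 429/304*(-144))) = √(27 + (4719/19 + 3861/19)) = √(27 + 8580/19) = √(9093/19) = √172767/19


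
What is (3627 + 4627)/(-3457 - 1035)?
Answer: -4127/2246 ≈ -1.8375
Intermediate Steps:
(3627 + 4627)/(-3457 - 1035) = 8254/(-4492) = 8254*(-1/4492) = -4127/2246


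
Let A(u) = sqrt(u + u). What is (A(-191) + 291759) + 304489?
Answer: 596248 + I*sqrt(382) ≈ 5.9625e+5 + 19.545*I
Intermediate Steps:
A(u) = sqrt(2)*sqrt(u) (A(u) = sqrt(2*u) = sqrt(2)*sqrt(u))
(A(-191) + 291759) + 304489 = (sqrt(2)*sqrt(-191) + 291759) + 304489 = (sqrt(2)*(I*sqrt(191)) + 291759) + 304489 = (I*sqrt(382) + 291759) + 304489 = (291759 + I*sqrt(382)) + 304489 = 596248 + I*sqrt(382)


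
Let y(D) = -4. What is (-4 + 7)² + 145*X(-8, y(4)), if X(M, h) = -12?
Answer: -1731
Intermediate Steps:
(-4 + 7)² + 145*X(-8, y(4)) = (-4 + 7)² + 145*(-12) = 3² - 1740 = 9 - 1740 = -1731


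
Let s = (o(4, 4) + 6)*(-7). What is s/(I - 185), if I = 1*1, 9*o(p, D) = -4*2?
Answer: 7/36 ≈ 0.19444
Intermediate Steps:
o(p, D) = -8/9 (o(p, D) = (-4*2)/9 = (⅑)*(-8) = -8/9)
s = -322/9 (s = (-8/9 + 6)*(-7) = (46/9)*(-7) = -322/9 ≈ -35.778)
I = 1
s/(I - 185) = -322/(9*(1 - 185)) = -322/9/(-184) = -322/9*(-1/184) = 7/36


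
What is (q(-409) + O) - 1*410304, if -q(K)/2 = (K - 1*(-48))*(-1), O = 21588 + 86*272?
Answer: -366046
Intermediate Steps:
O = 44980 (O = 21588 + 23392 = 44980)
q(K) = 96 + 2*K (q(K) = -2*(K - 1*(-48))*(-1) = -2*(K + 48)*(-1) = -2*(48 + K)*(-1) = -2*(-48 - K) = 96 + 2*K)
(q(-409) + O) - 1*410304 = ((96 + 2*(-409)) + 44980) - 1*410304 = ((96 - 818) + 44980) - 410304 = (-722 + 44980) - 410304 = 44258 - 410304 = -366046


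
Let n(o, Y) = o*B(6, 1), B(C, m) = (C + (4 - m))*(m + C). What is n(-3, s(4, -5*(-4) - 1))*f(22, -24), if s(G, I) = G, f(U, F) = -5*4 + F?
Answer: 8316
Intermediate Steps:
B(C, m) = (C + m)*(4 + C - m) (B(C, m) = (4 + C - m)*(C + m) = (C + m)*(4 + C - m))
f(U, F) = -20 + F
n(o, Y) = 63*o (n(o, Y) = o*(6**2 - 1*1**2 + 4*6 + 4*1) = o*(36 - 1*1 + 24 + 4) = o*(36 - 1 + 24 + 4) = o*63 = 63*o)
n(-3, s(4, -5*(-4) - 1))*f(22, -24) = (63*(-3))*(-20 - 24) = -189*(-44) = 8316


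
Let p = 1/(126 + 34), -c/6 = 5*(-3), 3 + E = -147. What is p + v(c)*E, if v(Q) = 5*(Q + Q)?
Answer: -21599999/160 ≈ -1.3500e+5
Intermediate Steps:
E = -150 (E = -3 - 147 = -150)
c = 90 (c = -30*(-3) = -6*(-15) = 90)
p = 1/160 ≈ 0.0062500
v(Q) = 10*Q (v(Q) = 5*(2*Q) = 10*Q)
p + v(c)*E = 1/160 + (10*90)*(-150) = 1/160 + 900*(-150) = 1/160 - 135000 = -21599999/160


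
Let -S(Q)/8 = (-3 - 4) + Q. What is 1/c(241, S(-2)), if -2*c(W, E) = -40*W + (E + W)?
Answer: 2/9327 ≈ 0.00021443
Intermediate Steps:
S(Q) = 56 - 8*Q (S(Q) = -8*((-3 - 4) + Q) = -8*(-7 + Q) = 56 - 8*Q)
c(W, E) = -E/2 + 39*W/2 (c(W, E) = -(-40*W + (E + W))/2 = -(E - 39*W)/2 = -E/2 + 39*W/2)
1/c(241, S(-2)) = 1/(-(56 - 8*(-2))/2 + (39/2)*241) = 1/(-(56 + 16)/2 + 9399/2) = 1/(-½*72 + 9399/2) = 1/(-36 + 9399/2) = 1/(9327/2) = 2/9327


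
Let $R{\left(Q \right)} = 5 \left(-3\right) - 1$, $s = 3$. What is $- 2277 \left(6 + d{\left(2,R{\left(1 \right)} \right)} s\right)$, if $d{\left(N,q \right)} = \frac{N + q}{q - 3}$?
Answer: $- \frac{355212}{19} \approx -18695.0$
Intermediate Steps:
$R{\left(Q \right)} = -16$ ($R{\left(Q \right)} = -15 - 1 = -16$)
$d{\left(N,q \right)} = \frac{N + q}{-3 + q}$
$- 2277 \left(6 + d{\left(2,R{\left(1 \right)} \right)} s\right) = - 2277 \left(6 + \frac{2 - 16}{-3 - 16} \cdot 3\right) = - 2277 \left(6 + \frac{1}{-19} \left(-14\right) 3\right) = - 2277 \left(6 + \left(- \frac{1}{19}\right) \left(-14\right) 3\right) = - 2277 \left(6 + \frac{14}{19} \cdot 3\right) = - 2277 \left(6 + \frac{42}{19}\right) = \left(-2277\right) \frac{156}{19} = - \frac{355212}{19}$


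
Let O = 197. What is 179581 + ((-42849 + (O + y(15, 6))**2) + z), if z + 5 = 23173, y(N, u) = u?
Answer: 201109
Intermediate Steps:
z = 23168 (z = -5 + 23173 = 23168)
179581 + ((-42849 + (O + y(15, 6))**2) + z) = 179581 + ((-42849 + (197 + 6)**2) + 23168) = 179581 + ((-42849 + 203**2) + 23168) = 179581 + ((-42849 + 41209) + 23168) = 179581 + (-1640 + 23168) = 179581 + 21528 = 201109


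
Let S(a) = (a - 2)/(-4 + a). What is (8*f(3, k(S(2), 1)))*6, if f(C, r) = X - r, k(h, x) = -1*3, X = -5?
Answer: -96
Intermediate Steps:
S(a) = (-2 + a)/(-4 + a)
k(h, x) = -3
f(C, r) = -5 - r
(8*f(3, k(S(2), 1)))*6 = (8*(-5 - 1*(-3)))*6 = (8*(-5 + 3))*6 = (8*(-2))*6 = -16*6 = -96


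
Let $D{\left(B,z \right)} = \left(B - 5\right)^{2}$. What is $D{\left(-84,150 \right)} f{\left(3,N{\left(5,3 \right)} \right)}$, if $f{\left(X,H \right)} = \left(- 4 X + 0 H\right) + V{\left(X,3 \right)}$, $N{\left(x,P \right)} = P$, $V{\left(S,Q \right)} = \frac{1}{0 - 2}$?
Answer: $- \frac{198025}{2} \approx -99013.0$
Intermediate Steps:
$V{\left(S,Q \right)} = - \frac{1}{2}$ ($V{\left(S,Q \right)} = \frac{1}{0 - 2} = \frac{1}{-2} = - \frac{1}{2}$)
$D{\left(B,z \right)} = \left(-5 + B\right)^{2}$
$f{\left(X,H \right)} = - \frac{1}{2} - 4 X$ ($f{\left(X,H \right)} = \left(- 4 X + 0 H\right) - \frac{1}{2} = \left(- 4 X + 0\right) - \frac{1}{2} = - 4 X - \frac{1}{2} = - \frac{1}{2} - 4 X$)
$D{\left(-84,150 \right)} f{\left(3,N{\left(5,3 \right)} \right)} = \left(-5 - 84\right)^{2} \left(- \frac{1}{2} - 12\right) = \left(-89\right)^{2} \left(- \frac{1}{2} - 12\right) = 7921 \left(- \frac{25}{2}\right) = - \frac{198025}{2}$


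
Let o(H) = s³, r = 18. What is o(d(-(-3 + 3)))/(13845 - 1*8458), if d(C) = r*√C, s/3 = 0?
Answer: 0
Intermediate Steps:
s = 0 (s = 3*0 = 0)
d(C) = 18*√C
o(H) = 0 (o(H) = 0³ = 0)
o(d(-(-3 + 3)))/(13845 - 1*8458) = 0/(13845 - 1*8458) = 0/(13845 - 8458) = 0/5387 = 0*(1/5387) = 0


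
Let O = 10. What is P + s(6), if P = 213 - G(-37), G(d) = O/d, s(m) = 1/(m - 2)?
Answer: 31601/148 ≈ 213.52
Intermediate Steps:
s(m) = 1/(-2 + m)
G(d) = 10/d
P = 7891/37 (P = 213 - 10/(-37) = 213 - 10*(-1)/37 = 213 - 1*(-10/37) = 213 + 10/37 = 7891/37 ≈ 213.27)
P + s(6) = 7891/37 + 1/(-2 + 6) = 7891/37 + 1/4 = 7891/37 + ¼ = 31601/148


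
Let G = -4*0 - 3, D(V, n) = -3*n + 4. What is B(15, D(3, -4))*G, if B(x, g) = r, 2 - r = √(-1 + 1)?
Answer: -6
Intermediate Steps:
D(V, n) = 4 - 3*n
r = 2 (r = 2 - √(-1 + 1) = 2 - √0 = 2 - 1*0 = 2 + 0 = 2)
B(x, g) = 2
G = -3 (G = 0 - 3 = -3)
B(15, D(3, -4))*G = 2*(-3) = -6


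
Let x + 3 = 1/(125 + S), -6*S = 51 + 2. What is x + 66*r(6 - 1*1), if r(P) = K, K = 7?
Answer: 319929/697 ≈ 459.01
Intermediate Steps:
S = -53/6 (S = -(51 + 2)/6 = -1/6*53 = -53/6 ≈ -8.8333)
x = -2085/697 (x = -3 + 1/(125 - 53/6) = -3 + 1/(697/6) = -3 + 6/697 = -2085/697 ≈ -2.9914)
r(P) = 7
x + 66*r(6 - 1*1) = -2085/697 + 66*7 = -2085/697 + 462 = 319929/697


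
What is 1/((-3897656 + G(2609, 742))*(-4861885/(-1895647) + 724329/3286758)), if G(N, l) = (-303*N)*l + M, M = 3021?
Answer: -2076844314142/3415432835540335191539 ≈ -6.0808e-10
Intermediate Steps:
G(N, l) = 3021 - 303*N*l (G(N, l) = (-303*N)*l + 3021 = -303*N*l + 3021 = 3021 - 303*N*l)
1/((-3897656 + G(2609, 742))*(-4861885/(-1895647) + 724329/3286758)) = 1/((-3897656 + (3021 - 303*2609*742))*(-4861885/(-1895647) + 724329/3286758)) = 1/((-3897656 + (3021 - 586571034))*(-4861885*(-1/1895647) + 724329*(1/3286758))) = 1/((-3897656 - 586568013)*(4861885/1895647 + 241443/1095586)) = 1/((-590465669)*(5784303838231/2076844314142)) = -1/590465669*2076844314142/5784303838231 = -2076844314142/3415432835540335191539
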